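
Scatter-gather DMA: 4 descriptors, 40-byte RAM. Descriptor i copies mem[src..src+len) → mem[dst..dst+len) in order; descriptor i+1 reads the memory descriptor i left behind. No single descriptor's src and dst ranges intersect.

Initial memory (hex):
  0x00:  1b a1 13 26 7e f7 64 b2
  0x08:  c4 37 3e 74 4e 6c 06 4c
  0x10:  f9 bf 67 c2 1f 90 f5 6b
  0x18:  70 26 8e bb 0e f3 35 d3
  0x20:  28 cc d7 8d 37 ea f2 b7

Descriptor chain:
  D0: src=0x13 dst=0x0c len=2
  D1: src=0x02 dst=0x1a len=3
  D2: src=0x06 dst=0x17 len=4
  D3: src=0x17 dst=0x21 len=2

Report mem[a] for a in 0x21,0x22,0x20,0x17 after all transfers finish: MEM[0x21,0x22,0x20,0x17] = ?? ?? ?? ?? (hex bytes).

MEM[0x21,0x22,0x20,0x17] = 64 b2 28 64

#0 dst[0x0c+2] := {0xc2,0x1f}
#1 dst[0x1a+3] := {0x13,0x26,0x7e}
#2 dst[0x17+4] := {0x64,0xb2,0xc4,0x37}
#3 dst[0x21+2] := {0x64,0xb2}
query mem[0x21]=0x64, mem[0x22]=0xb2, mem[0x20]=0x28, mem[0x17]=0x64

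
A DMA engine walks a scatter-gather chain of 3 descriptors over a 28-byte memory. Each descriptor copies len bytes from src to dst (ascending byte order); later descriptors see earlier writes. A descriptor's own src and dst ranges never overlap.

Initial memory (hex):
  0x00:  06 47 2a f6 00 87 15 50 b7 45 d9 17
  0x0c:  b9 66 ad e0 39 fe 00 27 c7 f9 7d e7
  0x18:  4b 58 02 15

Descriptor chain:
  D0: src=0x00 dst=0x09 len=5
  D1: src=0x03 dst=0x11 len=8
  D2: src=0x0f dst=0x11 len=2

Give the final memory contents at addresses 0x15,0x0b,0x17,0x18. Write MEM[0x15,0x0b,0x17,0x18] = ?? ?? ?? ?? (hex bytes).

MEM[0x15,0x0b,0x17,0x18] = 50 2a 06 47

D0: mem[0x09..0x0d] <- [06 47 2a f6 00]
D1: mem[0x11..0x18] <- [f6 00 87 15 50 b7 06 47]
D2: mem[0x11..0x12] <- [e0 39]
query mem[0x15]=0x50, mem[0x0b]=0x2a, mem[0x17]=0x06, mem[0x18]=0x47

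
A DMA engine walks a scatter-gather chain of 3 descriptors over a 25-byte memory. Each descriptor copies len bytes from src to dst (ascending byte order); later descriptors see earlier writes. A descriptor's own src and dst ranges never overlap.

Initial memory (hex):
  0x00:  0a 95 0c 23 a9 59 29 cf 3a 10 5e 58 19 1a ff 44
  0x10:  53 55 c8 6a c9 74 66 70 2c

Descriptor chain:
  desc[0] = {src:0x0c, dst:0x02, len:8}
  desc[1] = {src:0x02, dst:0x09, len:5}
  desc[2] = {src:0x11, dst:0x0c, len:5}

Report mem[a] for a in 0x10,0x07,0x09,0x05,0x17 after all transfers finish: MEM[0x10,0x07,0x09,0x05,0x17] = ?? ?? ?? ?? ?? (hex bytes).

MEM[0x10,0x07,0x09,0x05,0x17] = 74 55 19 44 70

[0] 0x0c->0x02 len=8 : 19 1a ff 44 53 55 c8 6a
[1] 0x02->0x09 len=5 : 19 1a ff 44 53
[2] 0x11->0x0c len=5 : 55 c8 6a c9 74
query mem[0x10]=0x74, mem[0x07]=0x55, mem[0x09]=0x19, mem[0x05]=0x44, mem[0x17]=0x70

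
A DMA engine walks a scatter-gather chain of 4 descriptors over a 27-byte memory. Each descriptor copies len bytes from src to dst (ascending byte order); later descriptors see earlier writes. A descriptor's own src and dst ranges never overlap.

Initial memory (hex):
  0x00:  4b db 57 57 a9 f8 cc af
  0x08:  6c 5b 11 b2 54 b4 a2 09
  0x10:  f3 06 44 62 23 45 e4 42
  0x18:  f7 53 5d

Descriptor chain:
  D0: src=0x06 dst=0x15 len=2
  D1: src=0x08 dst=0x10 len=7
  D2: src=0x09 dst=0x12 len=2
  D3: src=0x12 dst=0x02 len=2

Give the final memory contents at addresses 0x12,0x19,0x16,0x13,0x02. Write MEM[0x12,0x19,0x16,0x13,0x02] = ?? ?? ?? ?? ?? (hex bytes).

MEM[0x12,0x19,0x16,0x13,0x02] = 5b 53 a2 11 5b

D0: mem[0x15..0x16] <- [cc af]
D1: mem[0x10..0x16] <- [6c 5b 11 b2 54 b4 a2]
D2: mem[0x12..0x13] <- [5b 11]
D3: mem[0x02..0x03] <- [5b 11]
query mem[0x12]=0x5b, mem[0x19]=0x53, mem[0x16]=0xa2, mem[0x13]=0x11, mem[0x02]=0x5b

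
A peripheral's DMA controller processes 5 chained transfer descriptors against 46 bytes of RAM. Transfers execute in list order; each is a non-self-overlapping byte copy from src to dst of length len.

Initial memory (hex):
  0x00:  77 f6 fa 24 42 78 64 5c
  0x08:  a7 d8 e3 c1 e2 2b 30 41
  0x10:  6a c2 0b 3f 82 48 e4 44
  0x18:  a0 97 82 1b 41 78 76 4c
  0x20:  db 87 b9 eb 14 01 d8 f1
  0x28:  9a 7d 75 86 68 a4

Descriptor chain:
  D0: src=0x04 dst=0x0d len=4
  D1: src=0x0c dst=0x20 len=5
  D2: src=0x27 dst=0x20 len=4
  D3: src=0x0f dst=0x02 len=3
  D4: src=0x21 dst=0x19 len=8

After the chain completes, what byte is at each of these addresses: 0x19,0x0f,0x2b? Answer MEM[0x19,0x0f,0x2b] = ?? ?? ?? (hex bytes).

MEM[0x19,0x0f,0x2b] = 9a 64 86

  after D0: wrote 4B at 0x0d = 4278645c
  after D1: wrote 5B at 0x20 = e24278645c
  after D2: wrote 4B at 0x20 = f19a7d75
  after D3: wrote 3B at 0x02 = 645cc2
  after D4: wrote 8B at 0x19 = 9a7d755c01d8f19a
query mem[0x19]=0x9a, mem[0x0f]=0x64, mem[0x2b]=0x86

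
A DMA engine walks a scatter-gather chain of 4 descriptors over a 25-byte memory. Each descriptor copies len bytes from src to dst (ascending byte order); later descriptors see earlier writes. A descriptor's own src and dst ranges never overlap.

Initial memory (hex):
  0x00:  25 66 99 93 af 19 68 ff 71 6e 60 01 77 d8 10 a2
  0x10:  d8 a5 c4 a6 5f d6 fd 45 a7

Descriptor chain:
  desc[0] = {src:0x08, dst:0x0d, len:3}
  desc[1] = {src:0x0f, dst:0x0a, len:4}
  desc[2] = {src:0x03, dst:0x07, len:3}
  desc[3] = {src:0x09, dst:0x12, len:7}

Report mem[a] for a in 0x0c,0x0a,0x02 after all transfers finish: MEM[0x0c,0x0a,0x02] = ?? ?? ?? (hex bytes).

[0] 0x08->0x0d len=3 : 71 6e 60
[1] 0x0f->0x0a len=4 : 60 d8 a5 c4
[2] 0x03->0x07 len=3 : 93 af 19
[3] 0x09->0x12 len=7 : 19 60 d8 a5 c4 6e 60
query mem[0x0c]=0xa5, mem[0x0a]=0x60, mem[0x02]=0x99

MEM[0x0c,0x0a,0x02] = a5 60 99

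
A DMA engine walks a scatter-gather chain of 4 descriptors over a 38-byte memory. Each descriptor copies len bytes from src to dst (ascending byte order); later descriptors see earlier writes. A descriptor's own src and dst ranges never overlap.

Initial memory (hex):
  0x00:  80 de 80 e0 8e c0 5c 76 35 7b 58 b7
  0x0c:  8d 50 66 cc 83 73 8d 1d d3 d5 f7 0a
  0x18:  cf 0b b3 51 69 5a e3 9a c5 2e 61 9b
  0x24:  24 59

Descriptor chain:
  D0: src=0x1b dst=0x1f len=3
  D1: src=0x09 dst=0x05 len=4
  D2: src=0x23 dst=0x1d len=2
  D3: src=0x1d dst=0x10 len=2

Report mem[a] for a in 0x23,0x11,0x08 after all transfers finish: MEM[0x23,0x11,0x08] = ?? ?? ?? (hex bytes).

MEM[0x23,0x11,0x08] = 9b 24 8d

D0: mem[0x1f..0x21] <- [51 69 5a]
D1: mem[0x05..0x08] <- [7b 58 b7 8d]
D2: mem[0x1d..0x1e] <- [9b 24]
D3: mem[0x10..0x11] <- [9b 24]
query mem[0x23]=0x9b, mem[0x11]=0x24, mem[0x08]=0x8d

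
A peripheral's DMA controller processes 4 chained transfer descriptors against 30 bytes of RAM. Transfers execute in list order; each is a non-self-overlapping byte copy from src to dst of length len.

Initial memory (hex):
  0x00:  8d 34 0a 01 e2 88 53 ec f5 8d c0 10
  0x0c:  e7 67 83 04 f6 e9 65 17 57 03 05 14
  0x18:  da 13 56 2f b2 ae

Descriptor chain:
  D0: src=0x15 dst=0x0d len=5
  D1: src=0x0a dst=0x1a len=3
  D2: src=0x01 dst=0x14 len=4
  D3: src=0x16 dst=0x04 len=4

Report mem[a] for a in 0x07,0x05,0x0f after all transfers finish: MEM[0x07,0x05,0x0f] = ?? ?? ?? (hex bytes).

MEM[0x07,0x05,0x0f] = 13 e2 14

#0 dst[0x0d+5] := {0x03,0x05,0x14,0xda,0x13}
#1 dst[0x1a+3] := {0xc0,0x10,0xe7}
#2 dst[0x14+4] := {0x34,0x0a,0x01,0xe2}
#3 dst[0x04+4] := {0x01,0xe2,0xda,0x13}
query mem[0x07]=0x13, mem[0x05]=0xe2, mem[0x0f]=0x14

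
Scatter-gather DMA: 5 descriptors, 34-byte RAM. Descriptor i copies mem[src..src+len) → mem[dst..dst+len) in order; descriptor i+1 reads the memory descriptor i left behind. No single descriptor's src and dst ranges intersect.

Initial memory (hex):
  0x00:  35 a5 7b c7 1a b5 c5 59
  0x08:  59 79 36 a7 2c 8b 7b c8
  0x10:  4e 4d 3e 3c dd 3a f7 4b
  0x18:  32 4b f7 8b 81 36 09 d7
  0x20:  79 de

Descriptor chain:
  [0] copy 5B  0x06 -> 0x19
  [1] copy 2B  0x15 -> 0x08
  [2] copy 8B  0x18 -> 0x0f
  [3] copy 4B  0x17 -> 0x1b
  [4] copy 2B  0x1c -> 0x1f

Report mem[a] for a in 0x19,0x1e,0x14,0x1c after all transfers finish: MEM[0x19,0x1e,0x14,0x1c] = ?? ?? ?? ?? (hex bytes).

[0] 0x06->0x19 len=5 : c5 59 59 79 36
[1] 0x15->0x08 len=2 : 3a f7
[2] 0x18->0x0f len=8 : 32 c5 59 59 79 36 09 d7
[3] 0x17->0x1b len=4 : 4b 32 c5 59
[4] 0x1c->0x1f len=2 : 32 c5
query mem[0x19]=0xc5, mem[0x1e]=0x59, mem[0x14]=0x36, mem[0x1c]=0x32

MEM[0x19,0x1e,0x14,0x1c] = c5 59 36 32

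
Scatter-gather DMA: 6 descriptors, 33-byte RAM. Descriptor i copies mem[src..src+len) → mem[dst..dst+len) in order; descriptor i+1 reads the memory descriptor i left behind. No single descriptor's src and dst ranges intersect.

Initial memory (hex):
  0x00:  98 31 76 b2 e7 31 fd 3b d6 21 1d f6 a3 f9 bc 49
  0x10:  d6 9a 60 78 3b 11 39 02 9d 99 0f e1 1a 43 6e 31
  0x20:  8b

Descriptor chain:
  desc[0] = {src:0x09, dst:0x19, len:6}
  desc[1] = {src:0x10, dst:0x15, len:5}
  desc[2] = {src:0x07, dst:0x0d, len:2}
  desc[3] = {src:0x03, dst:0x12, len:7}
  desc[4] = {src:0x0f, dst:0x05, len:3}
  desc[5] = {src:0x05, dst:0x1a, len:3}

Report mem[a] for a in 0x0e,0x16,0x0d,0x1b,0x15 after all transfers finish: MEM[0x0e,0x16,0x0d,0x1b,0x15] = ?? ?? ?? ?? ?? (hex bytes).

MEM[0x0e,0x16,0x0d,0x1b,0x15] = d6 3b 3b d6 fd

D0: mem[0x19..0x1e] <- [21 1d f6 a3 f9 bc]
D1: mem[0x15..0x19] <- [d6 9a 60 78 3b]
D2: mem[0x0d..0x0e] <- [3b d6]
D3: mem[0x12..0x18] <- [b2 e7 31 fd 3b d6 21]
D4: mem[0x05..0x07] <- [49 d6 9a]
D5: mem[0x1a..0x1c] <- [49 d6 9a]
query mem[0x0e]=0xd6, mem[0x16]=0x3b, mem[0x0d]=0x3b, mem[0x1b]=0xd6, mem[0x15]=0xfd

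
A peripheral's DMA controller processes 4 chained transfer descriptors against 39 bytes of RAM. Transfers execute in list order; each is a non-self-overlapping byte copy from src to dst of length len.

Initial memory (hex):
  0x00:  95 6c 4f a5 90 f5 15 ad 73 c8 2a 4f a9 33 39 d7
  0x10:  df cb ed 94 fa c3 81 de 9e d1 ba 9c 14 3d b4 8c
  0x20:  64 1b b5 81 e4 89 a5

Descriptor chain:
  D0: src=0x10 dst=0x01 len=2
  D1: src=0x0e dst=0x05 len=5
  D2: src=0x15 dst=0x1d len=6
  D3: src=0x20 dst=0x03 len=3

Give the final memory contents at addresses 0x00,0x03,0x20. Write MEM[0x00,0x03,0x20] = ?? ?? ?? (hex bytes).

MEM[0x00,0x03,0x20] = 95 9e 9e

#0 dst[0x01+2] := {0xdf,0xcb}
#1 dst[0x05+5] := {0x39,0xd7,0xdf,0xcb,0xed}
#2 dst[0x1d+6] := {0xc3,0x81,0xde,0x9e,0xd1,0xba}
#3 dst[0x03+3] := {0x9e,0xd1,0xba}
query mem[0x00]=0x95, mem[0x03]=0x9e, mem[0x20]=0x9e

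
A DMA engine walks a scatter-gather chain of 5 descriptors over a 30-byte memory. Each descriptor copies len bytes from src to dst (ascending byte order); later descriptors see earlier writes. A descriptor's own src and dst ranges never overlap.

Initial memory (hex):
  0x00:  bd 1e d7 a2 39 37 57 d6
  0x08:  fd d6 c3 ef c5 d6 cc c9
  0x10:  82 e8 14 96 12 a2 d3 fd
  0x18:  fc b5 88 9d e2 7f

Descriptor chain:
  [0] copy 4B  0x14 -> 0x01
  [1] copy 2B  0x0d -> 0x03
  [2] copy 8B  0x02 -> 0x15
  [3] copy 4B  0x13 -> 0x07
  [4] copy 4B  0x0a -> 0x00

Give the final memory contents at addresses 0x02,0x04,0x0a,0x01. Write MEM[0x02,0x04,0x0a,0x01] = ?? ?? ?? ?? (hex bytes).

MEM[0x02,0x04,0x0a,0x01] = c5 cc d6 ef

[0] 0x14->0x01 len=4 : 12 a2 d3 fd
[1] 0x0d->0x03 len=2 : d6 cc
[2] 0x02->0x15 len=8 : a2 d6 cc 37 57 d6 fd d6
[3] 0x13->0x07 len=4 : 96 12 a2 d6
[4] 0x0a->0x00 len=4 : d6 ef c5 d6
query mem[0x02]=0xc5, mem[0x04]=0xcc, mem[0x0a]=0xd6, mem[0x01]=0xef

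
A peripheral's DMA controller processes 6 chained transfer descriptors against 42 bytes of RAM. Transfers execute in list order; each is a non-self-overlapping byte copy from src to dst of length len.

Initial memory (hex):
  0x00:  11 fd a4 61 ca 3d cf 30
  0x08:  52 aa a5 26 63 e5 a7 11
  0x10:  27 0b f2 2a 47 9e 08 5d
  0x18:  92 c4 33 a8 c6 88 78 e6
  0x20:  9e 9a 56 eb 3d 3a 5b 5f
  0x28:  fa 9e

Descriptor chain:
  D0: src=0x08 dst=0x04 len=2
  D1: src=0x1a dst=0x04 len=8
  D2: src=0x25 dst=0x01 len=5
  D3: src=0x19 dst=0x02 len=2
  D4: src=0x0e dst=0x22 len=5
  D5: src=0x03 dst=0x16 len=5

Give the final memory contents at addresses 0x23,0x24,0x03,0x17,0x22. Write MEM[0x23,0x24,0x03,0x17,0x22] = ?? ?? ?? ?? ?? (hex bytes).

[0] 0x08->0x04 len=2 : 52 aa
[1] 0x1a->0x04 len=8 : 33 a8 c6 88 78 e6 9e 9a
[2] 0x25->0x01 len=5 : 3a 5b 5f fa 9e
[3] 0x19->0x02 len=2 : c4 33
[4] 0x0e->0x22 len=5 : a7 11 27 0b f2
[5] 0x03->0x16 len=5 : 33 fa 9e c6 88
query mem[0x23]=0x11, mem[0x24]=0x27, mem[0x03]=0x33, mem[0x17]=0xfa, mem[0x22]=0xa7

MEM[0x23,0x24,0x03,0x17,0x22] = 11 27 33 fa a7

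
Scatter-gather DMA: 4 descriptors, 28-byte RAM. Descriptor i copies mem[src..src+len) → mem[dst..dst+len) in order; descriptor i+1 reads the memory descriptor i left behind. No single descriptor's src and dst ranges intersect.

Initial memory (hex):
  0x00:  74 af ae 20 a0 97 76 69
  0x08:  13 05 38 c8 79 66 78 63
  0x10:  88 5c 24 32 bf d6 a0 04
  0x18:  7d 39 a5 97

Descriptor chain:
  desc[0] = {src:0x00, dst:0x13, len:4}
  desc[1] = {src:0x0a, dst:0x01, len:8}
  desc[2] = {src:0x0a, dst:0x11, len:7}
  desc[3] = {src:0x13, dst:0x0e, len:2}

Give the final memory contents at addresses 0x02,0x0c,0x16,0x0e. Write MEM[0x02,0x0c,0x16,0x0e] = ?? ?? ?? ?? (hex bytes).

  after D0: wrote 4B at 0x13 = 74afae20
  after D1: wrote 8B at 0x01 = 38c879667863885c
  after D2: wrote 7B at 0x11 = 38c87966786388
  after D3: wrote 2B at 0x0e = 7966
query mem[0x02]=0xc8, mem[0x0c]=0x79, mem[0x16]=0x63, mem[0x0e]=0x79

MEM[0x02,0x0c,0x16,0x0e] = c8 79 63 79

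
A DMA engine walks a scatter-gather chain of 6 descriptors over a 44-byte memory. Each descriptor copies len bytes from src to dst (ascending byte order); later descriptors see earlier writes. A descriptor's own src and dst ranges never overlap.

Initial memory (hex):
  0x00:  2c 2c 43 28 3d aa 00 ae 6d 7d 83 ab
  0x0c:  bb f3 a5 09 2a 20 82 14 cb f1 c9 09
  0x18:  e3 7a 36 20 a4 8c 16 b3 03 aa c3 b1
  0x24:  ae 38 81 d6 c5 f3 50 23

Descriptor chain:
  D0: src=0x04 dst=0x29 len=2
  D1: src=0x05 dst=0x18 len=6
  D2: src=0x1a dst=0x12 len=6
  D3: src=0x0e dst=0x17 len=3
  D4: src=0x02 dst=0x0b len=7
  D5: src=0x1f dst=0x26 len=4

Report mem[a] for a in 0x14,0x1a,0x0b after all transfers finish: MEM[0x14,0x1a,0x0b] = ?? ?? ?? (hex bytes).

MEM[0x14,0x1a,0x0b] = 7d ae 43

  after D0: wrote 2B at 0x29 = 3daa
  after D1: wrote 6B at 0x18 = aa00ae6d7d83
  after D2: wrote 6B at 0x12 = ae6d7d8316b3
  after D3: wrote 3B at 0x17 = a5092a
  after D4: wrote 7B at 0x0b = 43283daa00ae6d
  after D5: wrote 4B at 0x26 = b303aac3
query mem[0x14]=0x7d, mem[0x1a]=0xae, mem[0x0b]=0x43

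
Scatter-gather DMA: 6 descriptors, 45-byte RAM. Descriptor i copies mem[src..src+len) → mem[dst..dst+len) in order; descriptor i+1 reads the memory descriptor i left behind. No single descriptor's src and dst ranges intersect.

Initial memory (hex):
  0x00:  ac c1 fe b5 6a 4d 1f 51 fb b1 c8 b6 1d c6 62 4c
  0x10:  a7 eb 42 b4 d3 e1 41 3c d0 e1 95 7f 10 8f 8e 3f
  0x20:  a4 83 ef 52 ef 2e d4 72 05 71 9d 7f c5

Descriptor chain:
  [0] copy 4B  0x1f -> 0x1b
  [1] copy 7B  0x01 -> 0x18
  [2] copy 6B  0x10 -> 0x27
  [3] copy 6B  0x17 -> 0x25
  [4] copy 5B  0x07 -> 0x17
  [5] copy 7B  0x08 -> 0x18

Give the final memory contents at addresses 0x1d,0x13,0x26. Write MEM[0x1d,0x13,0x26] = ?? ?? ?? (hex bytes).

MEM[0x1d,0x13,0x26] = c6 b4 c1

[0] 0x1f->0x1b len=4 : 3f a4 83 ef
[1] 0x01->0x18 len=7 : c1 fe b5 6a 4d 1f 51
[2] 0x10->0x27 len=6 : a7 eb 42 b4 d3 e1
[3] 0x17->0x25 len=6 : 3c c1 fe b5 6a 4d
[4] 0x07->0x17 len=5 : 51 fb b1 c8 b6
[5] 0x08->0x18 len=7 : fb b1 c8 b6 1d c6 62
query mem[0x1d]=0xc6, mem[0x13]=0xb4, mem[0x26]=0xc1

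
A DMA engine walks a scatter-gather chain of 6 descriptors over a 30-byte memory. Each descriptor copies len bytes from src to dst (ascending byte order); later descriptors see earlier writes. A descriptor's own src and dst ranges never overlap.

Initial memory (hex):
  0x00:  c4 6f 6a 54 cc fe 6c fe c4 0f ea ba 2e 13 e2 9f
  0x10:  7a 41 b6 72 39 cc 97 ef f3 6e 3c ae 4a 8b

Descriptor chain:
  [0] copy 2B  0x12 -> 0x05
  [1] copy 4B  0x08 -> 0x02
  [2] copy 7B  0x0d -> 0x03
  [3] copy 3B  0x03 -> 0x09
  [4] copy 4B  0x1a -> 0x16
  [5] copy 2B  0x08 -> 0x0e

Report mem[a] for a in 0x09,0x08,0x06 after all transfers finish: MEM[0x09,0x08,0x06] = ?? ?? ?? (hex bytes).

  after D0: wrote 2B at 0x05 = b672
  after D1: wrote 4B at 0x02 = c40feaba
  after D2: wrote 7B at 0x03 = 13e29f7a41b672
  after D3: wrote 3B at 0x09 = 13e29f
  after D4: wrote 4B at 0x16 = 3cae4a8b
  after D5: wrote 2B at 0x0e = b613
query mem[0x09]=0x13, mem[0x08]=0xb6, mem[0x06]=0x7a

MEM[0x09,0x08,0x06] = 13 b6 7a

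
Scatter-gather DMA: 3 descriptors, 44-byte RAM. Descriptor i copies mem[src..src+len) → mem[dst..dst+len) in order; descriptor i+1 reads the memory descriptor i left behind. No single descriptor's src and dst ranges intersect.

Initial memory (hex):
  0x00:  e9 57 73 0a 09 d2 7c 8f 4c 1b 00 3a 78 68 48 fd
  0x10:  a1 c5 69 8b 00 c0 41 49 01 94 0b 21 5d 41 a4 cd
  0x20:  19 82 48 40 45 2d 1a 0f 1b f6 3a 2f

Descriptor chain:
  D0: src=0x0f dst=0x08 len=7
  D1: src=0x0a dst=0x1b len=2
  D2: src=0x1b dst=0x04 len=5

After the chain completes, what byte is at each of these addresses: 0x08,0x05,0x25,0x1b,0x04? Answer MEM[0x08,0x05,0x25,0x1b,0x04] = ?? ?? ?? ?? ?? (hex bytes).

D0: mem[0x08..0x0e] <- [fd a1 c5 69 8b 00 c0]
D1: mem[0x1b..0x1c] <- [c5 69]
D2: mem[0x04..0x08] <- [c5 69 41 a4 cd]
query mem[0x08]=0xcd, mem[0x05]=0x69, mem[0x25]=0x2d, mem[0x1b]=0xc5, mem[0x04]=0xc5

MEM[0x08,0x05,0x25,0x1b,0x04] = cd 69 2d c5 c5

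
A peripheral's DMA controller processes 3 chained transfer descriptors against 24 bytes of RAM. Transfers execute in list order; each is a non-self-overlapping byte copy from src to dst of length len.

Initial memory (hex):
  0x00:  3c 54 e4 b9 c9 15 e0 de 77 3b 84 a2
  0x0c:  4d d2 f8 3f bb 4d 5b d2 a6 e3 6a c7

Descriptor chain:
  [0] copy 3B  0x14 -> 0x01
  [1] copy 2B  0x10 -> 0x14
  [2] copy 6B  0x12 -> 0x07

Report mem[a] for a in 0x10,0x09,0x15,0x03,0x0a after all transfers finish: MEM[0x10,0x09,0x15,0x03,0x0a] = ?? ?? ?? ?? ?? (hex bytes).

[0] 0x14->0x01 len=3 : a6 e3 6a
[1] 0x10->0x14 len=2 : bb 4d
[2] 0x12->0x07 len=6 : 5b d2 bb 4d 6a c7
query mem[0x10]=0xbb, mem[0x09]=0xbb, mem[0x15]=0x4d, mem[0x03]=0x6a, mem[0x0a]=0x4d

MEM[0x10,0x09,0x15,0x03,0x0a] = bb bb 4d 6a 4d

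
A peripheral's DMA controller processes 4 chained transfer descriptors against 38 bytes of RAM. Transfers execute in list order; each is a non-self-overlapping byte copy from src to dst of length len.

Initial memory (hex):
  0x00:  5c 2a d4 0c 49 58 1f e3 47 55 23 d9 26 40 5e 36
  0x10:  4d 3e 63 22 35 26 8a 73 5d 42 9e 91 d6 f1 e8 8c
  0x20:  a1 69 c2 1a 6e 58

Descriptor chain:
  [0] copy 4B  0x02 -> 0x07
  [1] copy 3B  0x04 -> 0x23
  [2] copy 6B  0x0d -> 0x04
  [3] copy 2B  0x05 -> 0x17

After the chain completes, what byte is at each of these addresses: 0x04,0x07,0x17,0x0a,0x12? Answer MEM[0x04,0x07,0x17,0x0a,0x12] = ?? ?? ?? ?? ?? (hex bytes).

#0 dst[0x07+4] := {0xd4,0x0c,0x49,0x58}
#1 dst[0x23+3] := {0x49,0x58,0x1f}
#2 dst[0x04+6] := {0x40,0x5e,0x36,0x4d,0x3e,0x63}
#3 dst[0x17+2] := {0x5e,0x36}
query mem[0x04]=0x40, mem[0x07]=0x4d, mem[0x17]=0x5e, mem[0x0a]=0x58, mem[0x12]=0x63

MEM[0x04,0x07,0x17,0x0a,0x12] = 40 4d 5e 58 63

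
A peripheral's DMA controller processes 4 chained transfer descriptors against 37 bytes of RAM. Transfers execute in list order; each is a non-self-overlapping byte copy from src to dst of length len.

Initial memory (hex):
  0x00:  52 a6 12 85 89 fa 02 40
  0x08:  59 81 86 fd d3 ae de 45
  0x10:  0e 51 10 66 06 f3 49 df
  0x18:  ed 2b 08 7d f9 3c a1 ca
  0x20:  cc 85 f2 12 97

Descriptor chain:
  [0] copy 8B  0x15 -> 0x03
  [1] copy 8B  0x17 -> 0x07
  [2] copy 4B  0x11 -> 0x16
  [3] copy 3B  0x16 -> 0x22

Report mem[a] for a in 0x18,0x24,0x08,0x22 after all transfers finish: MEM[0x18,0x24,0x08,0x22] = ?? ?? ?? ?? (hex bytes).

MEM[0x18,0x24,0x08,0x22] = 66 66 ed 51

#0 dst[0x03+8] := {0xf3,0x49,0xdf,0xed,0x2b,0x08,0x7d,0xf9}
#1 dst[0x07+8] := {0xdf,0xed,0x2b,0x08,0x7d,0xf9,0x3c,0xa1}
#2 dst[0x16+4] := {0x51,0x10,0x66,0x06}
#3 dst[0x22+3] := {0x51,0x10,0x66}
query mem[0x18]=0x66, mem[0x24]=0x66, mem[0x08]=0xed, mem[0x22]=0x51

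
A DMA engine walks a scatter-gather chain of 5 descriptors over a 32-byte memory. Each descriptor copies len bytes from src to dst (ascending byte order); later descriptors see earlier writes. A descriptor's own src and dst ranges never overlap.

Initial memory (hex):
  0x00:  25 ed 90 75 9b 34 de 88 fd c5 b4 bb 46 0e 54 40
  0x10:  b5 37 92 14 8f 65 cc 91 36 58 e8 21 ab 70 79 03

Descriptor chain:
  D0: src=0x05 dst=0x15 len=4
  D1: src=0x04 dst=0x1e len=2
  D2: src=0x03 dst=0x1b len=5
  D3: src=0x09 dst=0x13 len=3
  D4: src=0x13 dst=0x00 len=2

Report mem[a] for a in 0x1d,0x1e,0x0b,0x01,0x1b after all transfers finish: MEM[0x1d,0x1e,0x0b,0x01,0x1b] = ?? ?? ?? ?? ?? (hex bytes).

MEM[0x1d,0x1e,0x0b,0x01,0x1b] = 34 de bb b4 75

[0] 0x05->0x15 len=4 : 34 de 88 fd
[1] 0x04->0x1e len=2 : 9b 34
[2] 0x03->0x1b len=5 : 75 9b 34 de 88
[3] 0x09->0x13 len=3 : c5 b4 bb
[4] 0x13->0x00 len=2 : c5 b4
query mem[0x1d]=0x34, mem[0x1e]=0xde, mem[0x0b]=0xbb, mem[0x01]=0xb4, mem[0x1b]=0x75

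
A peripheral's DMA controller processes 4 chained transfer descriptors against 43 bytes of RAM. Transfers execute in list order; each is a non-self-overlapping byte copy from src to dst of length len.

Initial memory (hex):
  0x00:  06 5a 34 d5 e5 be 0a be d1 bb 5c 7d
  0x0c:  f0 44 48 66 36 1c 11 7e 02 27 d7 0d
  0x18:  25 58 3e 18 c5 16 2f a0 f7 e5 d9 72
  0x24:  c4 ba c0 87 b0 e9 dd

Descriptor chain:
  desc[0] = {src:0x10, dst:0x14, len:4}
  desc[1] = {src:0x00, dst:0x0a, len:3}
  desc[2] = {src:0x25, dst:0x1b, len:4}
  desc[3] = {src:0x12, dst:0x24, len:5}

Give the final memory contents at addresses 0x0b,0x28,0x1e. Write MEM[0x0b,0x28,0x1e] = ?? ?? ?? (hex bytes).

MEM[0x0b,0x28,0x1e] = 5a 11 b0

D0: mem[0x14..0x17] <- [36 1c 11 7e]
D1: mem[0x0a..0x0c] <- [06 5a 34]
D2: mem[0x1b..0x1e] <- [ba c0 87 b0]
D3: mem[0x24..0x28] <- [11 7e 36 1c 11]
query mem[0x0b]=0x5a, mem[0x28]=0x11, mem[0x1e]=0xb0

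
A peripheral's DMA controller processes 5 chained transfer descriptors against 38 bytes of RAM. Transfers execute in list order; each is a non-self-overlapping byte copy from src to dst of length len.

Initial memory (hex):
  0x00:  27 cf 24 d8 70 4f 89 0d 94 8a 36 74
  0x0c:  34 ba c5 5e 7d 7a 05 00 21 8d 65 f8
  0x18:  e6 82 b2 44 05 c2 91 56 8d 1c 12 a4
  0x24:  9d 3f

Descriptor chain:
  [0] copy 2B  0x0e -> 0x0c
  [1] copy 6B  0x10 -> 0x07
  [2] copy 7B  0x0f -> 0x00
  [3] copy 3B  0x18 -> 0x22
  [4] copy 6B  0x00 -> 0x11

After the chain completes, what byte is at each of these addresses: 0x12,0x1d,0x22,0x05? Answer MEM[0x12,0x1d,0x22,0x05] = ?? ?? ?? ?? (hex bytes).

MEM[0x12,0x1d,0x22,0x05] = 7d c2 e6 21

  after D0: wrote 2B at 0x0c = c55e
  after D1: wrote 6B at 0x07 = 7d7a0500218d
  after D2: wrote 7B at 0x00 = 5e7d7a0500218d
  after D3: wrote 3B at 0x22 = e682b2
  after D4: wrote 6B at 0x11 = 5e7d7a050021
query mem[0x12]=0x7d, mem[0x1d]=0xc2, mem[0x22]=0xe6, mem[0x05]=0x21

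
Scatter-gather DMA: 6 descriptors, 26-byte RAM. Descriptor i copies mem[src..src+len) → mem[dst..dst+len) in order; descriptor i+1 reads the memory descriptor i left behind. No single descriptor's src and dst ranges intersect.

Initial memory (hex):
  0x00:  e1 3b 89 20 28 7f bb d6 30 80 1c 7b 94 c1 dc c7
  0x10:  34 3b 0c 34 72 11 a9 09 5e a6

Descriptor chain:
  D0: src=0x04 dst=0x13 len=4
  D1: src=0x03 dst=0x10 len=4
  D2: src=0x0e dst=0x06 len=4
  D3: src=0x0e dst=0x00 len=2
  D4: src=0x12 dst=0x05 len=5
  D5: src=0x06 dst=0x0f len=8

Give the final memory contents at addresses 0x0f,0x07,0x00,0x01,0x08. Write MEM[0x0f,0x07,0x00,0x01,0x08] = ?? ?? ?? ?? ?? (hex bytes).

MEM[0x0f,0x07,0x00,0x01,0x08] = bb 7f dc c7 bb

D0: mem[0x13..0x16] <- [28 7f bb d6]
D1: mem[0x10..0x13] <- [20 28 7f bb]
D2: mem[0x06..0x09] <- [dc c7 20 28]
D3: mem[0x00..0x01] <- [dc c7]
D4: mem[0x05..0x09] <- [7f bb 7f bb d6]
D5: mem[0x0f..0x16] <- [bb 7f bb d6 1c 7b 94 c1]
query mem[0x0f]=0xbb, mem[0x07]=0x7f, mem[0x00]=0xdc, mem[0x01]=0xc7, mem[0x08]=0xbb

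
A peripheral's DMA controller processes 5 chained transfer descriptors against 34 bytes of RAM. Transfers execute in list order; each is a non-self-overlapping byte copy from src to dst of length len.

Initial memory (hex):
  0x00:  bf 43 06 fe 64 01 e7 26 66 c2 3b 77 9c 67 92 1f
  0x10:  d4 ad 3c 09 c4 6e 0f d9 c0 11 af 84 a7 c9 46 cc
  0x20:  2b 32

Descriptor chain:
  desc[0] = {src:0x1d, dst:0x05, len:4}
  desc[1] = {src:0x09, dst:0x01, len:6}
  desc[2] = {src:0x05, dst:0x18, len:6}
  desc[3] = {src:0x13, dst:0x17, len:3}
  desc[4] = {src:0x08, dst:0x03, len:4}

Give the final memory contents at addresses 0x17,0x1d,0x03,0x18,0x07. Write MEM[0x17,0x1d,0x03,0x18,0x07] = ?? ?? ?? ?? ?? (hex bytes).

  after D0: wrote 4B at 0x05 = c946cc2b
  after D1: wrote 6B at 0x01 = c23b779c6792
  after D2: wrote 6B at 0x18 = 6792cc2bc23b
  after D3: wrote 3B at 0x17 = 09c46e
  after D4: wrote 4B at 0x03 = 2bc23b77
query mem[0x17]=0x09, mem[0x1d]=0x3b, mem[0x03]=0x2b, mem[0x18]=0xc4, mem[0x07]=0xcc

MEM[0x17,0x1d,0x03,0x18,0x07] = 09 3b 2b c4 cc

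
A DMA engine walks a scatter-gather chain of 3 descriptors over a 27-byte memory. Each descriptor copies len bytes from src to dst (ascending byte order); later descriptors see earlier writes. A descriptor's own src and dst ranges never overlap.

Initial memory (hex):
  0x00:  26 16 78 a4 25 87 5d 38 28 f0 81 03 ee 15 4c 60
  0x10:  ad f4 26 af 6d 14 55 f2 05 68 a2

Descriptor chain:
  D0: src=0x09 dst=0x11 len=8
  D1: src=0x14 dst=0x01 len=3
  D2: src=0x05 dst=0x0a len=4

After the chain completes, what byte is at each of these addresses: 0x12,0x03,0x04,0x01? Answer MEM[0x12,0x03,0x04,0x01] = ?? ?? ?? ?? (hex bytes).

  after D0: wrote 8B at 0x11 = f08103ee154c60ad
  after D1: wrote 3B at 0x01 = ee154c
  after D2: wrote 4B at 0x0a = 875d3828
query mem[0x12]=0x81, mem[0x03]=0x4c, mem[0x04]=0x25, mem[0x01]=0xee

MEM[0x12,0x03,0x04,0x01] = 81 4c 25 ee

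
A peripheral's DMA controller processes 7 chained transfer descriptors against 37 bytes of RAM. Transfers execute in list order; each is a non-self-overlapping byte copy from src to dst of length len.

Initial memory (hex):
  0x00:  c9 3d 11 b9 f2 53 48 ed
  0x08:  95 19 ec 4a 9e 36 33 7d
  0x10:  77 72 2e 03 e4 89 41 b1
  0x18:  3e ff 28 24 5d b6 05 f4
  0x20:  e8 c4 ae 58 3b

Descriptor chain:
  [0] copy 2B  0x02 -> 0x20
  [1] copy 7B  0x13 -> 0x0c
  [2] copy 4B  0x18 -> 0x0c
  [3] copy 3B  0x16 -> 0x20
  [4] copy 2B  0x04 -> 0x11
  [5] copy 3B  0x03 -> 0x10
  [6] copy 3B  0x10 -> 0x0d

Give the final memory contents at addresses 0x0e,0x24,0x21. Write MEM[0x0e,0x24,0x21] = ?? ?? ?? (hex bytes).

MEM[0x0e,0x24,0x21] = f2 3b b1

  after D0: wrote 2B at 0x20 = 11b9
  after D1: wrote 7B at 0x0c = 03e48941b13eff
  after D2: wrote 4B at 0x0c = 3eff2824
  after D3: wrote 3B at 0x20 = 41b13e
  after D4: wrote 2B at 0x11 = f253
  after D5: wrote 3B at 0x10 = b9f253
  after D6: wrote 3B at 0x0d = b9f253
query mem[0x0e]=0xf2, mem[0x24]=0x3b, mem[0x21]=0xb1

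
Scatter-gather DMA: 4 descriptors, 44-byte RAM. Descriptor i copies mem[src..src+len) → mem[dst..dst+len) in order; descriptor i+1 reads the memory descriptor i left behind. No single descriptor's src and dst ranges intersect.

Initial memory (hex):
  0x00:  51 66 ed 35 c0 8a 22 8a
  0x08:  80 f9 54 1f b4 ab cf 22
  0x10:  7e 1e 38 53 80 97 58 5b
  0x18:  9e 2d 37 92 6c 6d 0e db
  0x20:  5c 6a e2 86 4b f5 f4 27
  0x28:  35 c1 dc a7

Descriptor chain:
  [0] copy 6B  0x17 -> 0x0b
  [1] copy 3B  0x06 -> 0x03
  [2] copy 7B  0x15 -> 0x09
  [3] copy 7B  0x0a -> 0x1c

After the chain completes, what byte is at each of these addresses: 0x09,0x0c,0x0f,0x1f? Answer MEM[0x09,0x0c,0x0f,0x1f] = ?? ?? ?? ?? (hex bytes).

MEM[0x09,0x0c,0x0f,0x1f] = 97 9e 92 2d

#0 dst[0x0b+6] := {0x5b,0x9e,0x2d,0x37,0x92,0x6c}
#1 dst[0x03+3] := {0x22,0x8a,0x80}
#2 dst[0x09+7] := {0x97,0x58,0x5b,0x9e,0x2d,0x37,0x92}
#3 dst[0x1c+7] := {0x58,0x5b,0x9e,0x2d,0x37,0x92,0x6c}
query mem[0x09]=0x97, mem[0x0c]=0x9e, mem[0x0f]=0x92, mem[0x1f]=0x2d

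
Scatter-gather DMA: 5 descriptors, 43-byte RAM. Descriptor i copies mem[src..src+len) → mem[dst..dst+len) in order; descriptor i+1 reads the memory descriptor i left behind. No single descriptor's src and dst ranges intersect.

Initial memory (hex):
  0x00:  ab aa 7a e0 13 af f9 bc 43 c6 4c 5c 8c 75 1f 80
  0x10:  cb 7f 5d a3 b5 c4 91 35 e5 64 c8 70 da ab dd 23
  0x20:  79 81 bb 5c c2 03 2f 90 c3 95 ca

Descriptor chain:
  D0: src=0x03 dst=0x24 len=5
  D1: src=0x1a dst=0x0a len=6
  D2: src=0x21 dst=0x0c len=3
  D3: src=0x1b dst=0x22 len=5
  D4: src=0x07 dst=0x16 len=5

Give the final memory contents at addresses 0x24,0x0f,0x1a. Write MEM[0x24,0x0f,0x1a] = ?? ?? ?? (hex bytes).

MEM[0x24,0x0f,0x1a] = ab 23 70

[0] 0x03->0x24 len=5 : e0 13 af f9 bc
[1] 0x1a->0x0a len=6 : c8 70 da ab dd 23
[2] 0x21->0x0c len=3 : 81 bb 5c
[3] 0x1b->0x22 len=5 : 70 da ab dd 23
[4] 0x07->0x16 len=5 : bc 43 c6 c8 70
query mem[0x24]=0xab, mem[0x0f]=0x23, mem[0x1a]=0x70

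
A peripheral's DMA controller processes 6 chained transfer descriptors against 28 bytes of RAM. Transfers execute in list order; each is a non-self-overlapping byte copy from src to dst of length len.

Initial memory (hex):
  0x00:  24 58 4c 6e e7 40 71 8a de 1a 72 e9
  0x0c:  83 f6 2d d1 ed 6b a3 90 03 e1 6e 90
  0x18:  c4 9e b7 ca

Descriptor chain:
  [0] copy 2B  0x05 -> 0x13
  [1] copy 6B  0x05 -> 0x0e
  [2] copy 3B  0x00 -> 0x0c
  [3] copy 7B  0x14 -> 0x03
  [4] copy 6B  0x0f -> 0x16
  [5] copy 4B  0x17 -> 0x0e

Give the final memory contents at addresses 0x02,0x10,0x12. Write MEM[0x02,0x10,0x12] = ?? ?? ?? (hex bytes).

#0 dst[0x13+2] := {0x40,0x71}
#1 dst[0x0e+6] := {0x40,0x71,0x8a,0xde,0x1a,0x72}
#2 dst[0x0c+3] := {0x24,0x58,0x4c}
#3 dst[0x03+7] := {0x71,0xe1,0x6e,0x90,0xc4,0x9e,0xb7}
#4 dst[0x16+6] := {0x71,0x8a,0xde,0x1a,0x72,0x71}
#5 dst[0x0e+4] := {0x8a,0xde,0x1a,0x72}
query mem[0x02]=0x4c, mem[0x10]=0x1a, mem[0x12]=0x1a

MEM[0x02,0x10,0x12] = 4c 1a 1a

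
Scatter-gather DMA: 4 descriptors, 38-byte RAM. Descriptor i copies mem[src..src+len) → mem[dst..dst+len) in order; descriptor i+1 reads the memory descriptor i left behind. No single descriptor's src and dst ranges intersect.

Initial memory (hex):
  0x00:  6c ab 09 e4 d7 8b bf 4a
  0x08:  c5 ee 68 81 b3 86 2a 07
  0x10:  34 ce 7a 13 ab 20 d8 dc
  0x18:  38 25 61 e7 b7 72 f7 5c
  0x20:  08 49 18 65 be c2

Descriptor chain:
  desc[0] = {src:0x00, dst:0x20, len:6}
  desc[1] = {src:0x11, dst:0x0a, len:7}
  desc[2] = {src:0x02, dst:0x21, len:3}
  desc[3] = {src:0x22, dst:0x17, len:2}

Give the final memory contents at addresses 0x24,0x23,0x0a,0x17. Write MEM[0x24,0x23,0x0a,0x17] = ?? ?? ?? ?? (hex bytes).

  after D0: wrote 6B at 0x20 = 6cab09e4d78b
  after D1: wrote 7B at 0x0a = ce7a13ab20d8dc
  after D2: wrote 3B at 0x21 = 09e4d7
  after D3: wrote 2B at 0x17 = e4d7
query mem[0x24]=0xd7, mem[0x23]=0xd7, mem[0x0a]=0xce, mem[0x17]=0xe4

MEM[0x24,0x23,0x0a,0x17] = d7 d7 ce e4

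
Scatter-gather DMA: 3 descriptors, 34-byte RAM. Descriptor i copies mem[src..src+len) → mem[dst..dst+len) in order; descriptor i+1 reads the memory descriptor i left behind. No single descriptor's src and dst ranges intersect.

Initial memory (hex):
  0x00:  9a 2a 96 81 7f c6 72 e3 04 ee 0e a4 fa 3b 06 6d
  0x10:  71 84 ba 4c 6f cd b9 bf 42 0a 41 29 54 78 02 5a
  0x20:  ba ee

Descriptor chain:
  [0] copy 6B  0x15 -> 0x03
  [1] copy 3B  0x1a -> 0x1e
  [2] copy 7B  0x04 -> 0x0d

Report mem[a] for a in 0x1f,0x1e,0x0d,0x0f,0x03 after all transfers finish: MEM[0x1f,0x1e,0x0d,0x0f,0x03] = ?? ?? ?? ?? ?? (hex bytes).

MEM[0x1f,0x1e,0x0d,0x0f,0x03] = 29 41 b9 42 cd

#0 dst[0x03+6] := {0xcd,0xb9,0xbf,0x42,0x0a,0x41}
#1 dst[0x1e+3] := {0x41,0x29,0x54}
#2 dst[0x0d+7] := {0xb9,0xbf,0x42,0x0a,0x41,0xee,0x0e}
query mem[0x1f]=0x29, mem[0x1e]=0x41, mem[0x0d]=0xb9, mem[0x0f]=0x42, mem[0x03]=0xcd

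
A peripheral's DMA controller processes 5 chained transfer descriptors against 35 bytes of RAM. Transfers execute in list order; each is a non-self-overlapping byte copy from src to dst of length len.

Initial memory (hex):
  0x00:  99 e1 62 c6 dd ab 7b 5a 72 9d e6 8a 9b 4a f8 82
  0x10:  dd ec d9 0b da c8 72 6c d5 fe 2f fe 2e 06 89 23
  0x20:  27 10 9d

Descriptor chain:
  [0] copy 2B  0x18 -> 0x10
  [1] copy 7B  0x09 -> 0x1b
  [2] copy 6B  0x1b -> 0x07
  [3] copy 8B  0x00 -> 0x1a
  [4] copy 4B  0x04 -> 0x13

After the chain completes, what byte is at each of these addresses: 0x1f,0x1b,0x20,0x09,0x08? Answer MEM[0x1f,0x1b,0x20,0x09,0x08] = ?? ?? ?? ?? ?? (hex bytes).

#0 dst[0x10+2] := {0xd5,0xfe}
#1 dst[0x1b+7] := {0x9d,0xe6,0x8a,0x9b,0x4a,0xf8,0x82}
#2 dst[0x07+6] := {0x9d,0xe6,0x8a,0x9b,0x4a,0xf8}
#3 dst[0x1a+8] := {0x99,0xe1,0x62,0xc6,0xdd,0xab,0x7b,0x9d}
#4 dst[0x13+4] := {0xdd,0xab,0x7b,0x9d}
query mem[0x1f]=0xab, mem[0x1b]=0xe1, mem[0x20]=0x7b, mem[0x09]=0x8a, mem[0x08]=0xe6

MEM[0x1f,0x1b,0x20,0x09,0x08] = ab e1 7b 8a e6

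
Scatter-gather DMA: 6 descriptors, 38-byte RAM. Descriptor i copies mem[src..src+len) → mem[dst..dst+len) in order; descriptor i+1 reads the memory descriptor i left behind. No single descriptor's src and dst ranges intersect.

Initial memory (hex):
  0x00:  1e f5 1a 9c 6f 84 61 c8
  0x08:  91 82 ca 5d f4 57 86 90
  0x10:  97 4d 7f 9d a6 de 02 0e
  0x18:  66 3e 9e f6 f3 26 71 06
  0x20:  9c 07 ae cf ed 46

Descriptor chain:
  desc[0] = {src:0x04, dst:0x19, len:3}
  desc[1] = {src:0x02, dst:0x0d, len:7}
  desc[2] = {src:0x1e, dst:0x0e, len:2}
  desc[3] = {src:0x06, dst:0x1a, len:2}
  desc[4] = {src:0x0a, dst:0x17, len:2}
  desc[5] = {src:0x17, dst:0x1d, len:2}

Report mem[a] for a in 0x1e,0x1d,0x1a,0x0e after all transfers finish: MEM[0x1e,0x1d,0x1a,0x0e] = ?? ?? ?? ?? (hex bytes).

#0 dst[0x19+3] := {0x6f,0x84,0x61}
#1 dst[0x0d+7] := {0x1a,0x9c,0x6f,0x84,0x61,0xc8,0x91}
#2 dst[0x0e+2] := {0x71,0x06}
#3 dst[0x1a+2] := {0x61,0xc8}
#4 dst[0x17+2] := {0xca,0x5d}
#5 dst[0x1d+2] := {0xca,0x5d}
query mem[0x1e]=0x5d, mem[0x1d]=0xca, mem[0x1a]=0x61, mem[0x0e]=0x71

MEM[0x1e,0x1d,0x1a,0x0e] = 5d ca 61 71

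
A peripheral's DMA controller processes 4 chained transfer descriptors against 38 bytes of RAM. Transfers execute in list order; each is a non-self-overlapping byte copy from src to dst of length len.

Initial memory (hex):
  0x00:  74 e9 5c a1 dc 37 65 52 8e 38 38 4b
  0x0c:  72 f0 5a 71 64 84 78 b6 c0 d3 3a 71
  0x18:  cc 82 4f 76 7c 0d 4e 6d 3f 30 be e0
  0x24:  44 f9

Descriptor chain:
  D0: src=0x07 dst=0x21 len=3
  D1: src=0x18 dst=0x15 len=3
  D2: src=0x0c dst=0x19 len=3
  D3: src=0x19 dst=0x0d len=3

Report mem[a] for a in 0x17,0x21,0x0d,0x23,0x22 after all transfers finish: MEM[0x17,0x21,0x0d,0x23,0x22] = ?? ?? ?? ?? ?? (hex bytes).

MEM[0x17,0x21,0x0d,0x23,0x22] = 4f 52 72 38 8e

#0 dst[0x21+3] := {0x52,0x8e,0x38}
#1 dst[0x15+3] := {0xcc,0x82,0x4f}
#2 dst[0x19+3] := {0x72,0xf0,0x5a}
#3 dst[0x0d+3] := {0x72,0xf0,0x5a}
query mem[0x17]=0x4f, mem[0x21]=0x52, mem[0x0d]=0x72, mem[0x23]=0x38, mem[0x22]=0x8e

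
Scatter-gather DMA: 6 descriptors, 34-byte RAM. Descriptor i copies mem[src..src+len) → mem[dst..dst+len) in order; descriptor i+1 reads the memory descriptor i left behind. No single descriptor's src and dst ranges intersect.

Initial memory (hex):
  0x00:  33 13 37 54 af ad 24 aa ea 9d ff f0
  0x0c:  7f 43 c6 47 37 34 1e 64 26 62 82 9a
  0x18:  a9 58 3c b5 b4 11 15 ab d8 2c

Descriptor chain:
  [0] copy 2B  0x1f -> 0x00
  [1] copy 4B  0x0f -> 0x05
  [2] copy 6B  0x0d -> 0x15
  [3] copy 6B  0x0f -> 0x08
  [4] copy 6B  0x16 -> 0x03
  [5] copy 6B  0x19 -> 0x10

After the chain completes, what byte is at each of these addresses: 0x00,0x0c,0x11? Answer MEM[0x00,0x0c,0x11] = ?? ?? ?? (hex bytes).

MEM[0x00,0x0c,0x11] = ab 64 1e

#0 dst[0x00+2] := {0xab,0xd8}
#1 dst[0x05+4] := {0x47,0x37,0x34,0x1e}
#2 dst[0x15+6] := {0x43,0xc6,0x47,0x37,0x34,0x1e}
#3 dst[0x08+6] := {0x47,0x37,0x34,0x1e,0x64,0x26}
#4 dst[0x03+6] := {0xc6,0x47,0x37,0x34,0x1e,0xb5}
#5 dst[0x10+6] := {0x34,0x1e,0xb5,0xb4,0x11,0x15}
query mem[0x00]=0xab, mem[0x0c]=0x64, mem[0x11]=0x1e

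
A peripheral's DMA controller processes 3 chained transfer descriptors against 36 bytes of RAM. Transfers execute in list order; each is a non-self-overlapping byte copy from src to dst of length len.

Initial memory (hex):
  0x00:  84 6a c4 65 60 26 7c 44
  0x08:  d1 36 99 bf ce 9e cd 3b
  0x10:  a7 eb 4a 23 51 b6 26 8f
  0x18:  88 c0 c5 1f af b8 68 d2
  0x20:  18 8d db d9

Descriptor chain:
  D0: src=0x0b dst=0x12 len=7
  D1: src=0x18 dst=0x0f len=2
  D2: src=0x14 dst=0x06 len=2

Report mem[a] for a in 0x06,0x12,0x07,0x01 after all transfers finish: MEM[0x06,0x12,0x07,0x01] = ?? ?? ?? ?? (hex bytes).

#0 dst[0x12+7] := {0xbf,0xce,0x9e,0xcd,0x3b,0xa7,0xeb}
#1 dst[0x0f+2] := {0xeb,0xc0}
#2 dst[0x06+2] := {0x9e,0xcd}
query mem[0x06]=0x9e, mem[0x12]=0xbf, mem[0x07]=0xcd, mem[0x01]=0x6a

MEM[0x06,0x12,0x07,0x01] = 9e bf cd 6a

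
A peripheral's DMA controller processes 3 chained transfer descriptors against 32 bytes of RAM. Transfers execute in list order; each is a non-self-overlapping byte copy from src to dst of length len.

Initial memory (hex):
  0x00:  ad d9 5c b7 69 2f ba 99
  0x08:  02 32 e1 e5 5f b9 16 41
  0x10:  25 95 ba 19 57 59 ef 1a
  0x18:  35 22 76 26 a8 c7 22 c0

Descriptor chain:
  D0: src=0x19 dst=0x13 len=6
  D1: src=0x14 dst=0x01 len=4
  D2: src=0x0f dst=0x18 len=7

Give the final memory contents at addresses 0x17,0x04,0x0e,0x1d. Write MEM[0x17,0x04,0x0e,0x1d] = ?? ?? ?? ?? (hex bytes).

MEM[0x17,0x04,0x0e,0x1d] = c7 c7 16 76

[0] 0x19->0x13 len=6 : 22 76 26 a8 c7 22
[1] 0x14->0x01 len=4 : 76 26 a8 c7
[2] 0x0f->0x18 len=7 : 41 25 95 ba 22 76 26
query mem[0x17]=0xc7, mem[0x04]=0xc7, mem[0x0e]=0x16, mem[0x1d]=0x76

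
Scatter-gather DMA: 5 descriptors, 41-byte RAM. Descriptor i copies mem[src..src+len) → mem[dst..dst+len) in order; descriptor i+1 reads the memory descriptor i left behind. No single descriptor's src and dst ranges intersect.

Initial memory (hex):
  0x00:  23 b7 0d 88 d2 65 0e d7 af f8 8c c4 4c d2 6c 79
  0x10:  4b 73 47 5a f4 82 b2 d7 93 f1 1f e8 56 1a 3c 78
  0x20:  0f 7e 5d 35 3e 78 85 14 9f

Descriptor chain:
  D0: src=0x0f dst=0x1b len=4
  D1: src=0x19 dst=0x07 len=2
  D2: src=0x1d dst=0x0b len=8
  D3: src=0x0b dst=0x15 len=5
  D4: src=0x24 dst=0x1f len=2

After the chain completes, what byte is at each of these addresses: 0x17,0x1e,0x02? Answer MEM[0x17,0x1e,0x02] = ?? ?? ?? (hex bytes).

MEM[0x17,0x1e,0x02] = 78 47 0d

D0: mem[0x1b..0x1e] <- [79 4b 73 47]
D1: mem[0x07..0x08] <- [f1 1f]
D2: mem[0x0b..0x12] <- [73 47 78 0f 7e 5d 35 3e]
D3: mem[0x15..0x19] <- [73 47 78 0f 7e]
D4: mem[0x1f..0x20] <- [3e 78]
query mem[0x17]=0x78, mem[0x1e]=0x47, mem[0x02]=0x0d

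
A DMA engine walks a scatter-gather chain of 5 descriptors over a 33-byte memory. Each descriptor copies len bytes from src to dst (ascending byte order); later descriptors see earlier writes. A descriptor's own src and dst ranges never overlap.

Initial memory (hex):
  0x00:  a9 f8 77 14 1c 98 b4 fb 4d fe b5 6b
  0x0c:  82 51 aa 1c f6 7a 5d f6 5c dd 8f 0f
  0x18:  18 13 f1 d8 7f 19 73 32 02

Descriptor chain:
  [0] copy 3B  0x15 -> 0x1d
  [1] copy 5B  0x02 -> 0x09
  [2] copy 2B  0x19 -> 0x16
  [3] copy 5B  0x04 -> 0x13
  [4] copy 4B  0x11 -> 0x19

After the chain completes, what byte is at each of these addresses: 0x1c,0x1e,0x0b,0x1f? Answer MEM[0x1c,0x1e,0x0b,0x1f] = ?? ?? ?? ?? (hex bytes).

D0: mem[0x1d..0x1f] <- [dd 8f 0f]
D1: mem[0x09..0x0d] <- [77 14 1c 98 b4]
D2: mem[0x16..0x17] <- [13 f1]
D3: mem[0x13..0x17] <- [1c 98 b4 fb 4d]
D4: mem[0x19..0x1c] <- [7a 5d 1c 98]
query mem[0x1c]=0x98, mem[0x1e]=0x8f, mem[0x0b]=0x1c, mem[0x1f]=0x0f

MEM[0x1c,0x1e,0x0b,0x1f] = 98 8f 1c 0f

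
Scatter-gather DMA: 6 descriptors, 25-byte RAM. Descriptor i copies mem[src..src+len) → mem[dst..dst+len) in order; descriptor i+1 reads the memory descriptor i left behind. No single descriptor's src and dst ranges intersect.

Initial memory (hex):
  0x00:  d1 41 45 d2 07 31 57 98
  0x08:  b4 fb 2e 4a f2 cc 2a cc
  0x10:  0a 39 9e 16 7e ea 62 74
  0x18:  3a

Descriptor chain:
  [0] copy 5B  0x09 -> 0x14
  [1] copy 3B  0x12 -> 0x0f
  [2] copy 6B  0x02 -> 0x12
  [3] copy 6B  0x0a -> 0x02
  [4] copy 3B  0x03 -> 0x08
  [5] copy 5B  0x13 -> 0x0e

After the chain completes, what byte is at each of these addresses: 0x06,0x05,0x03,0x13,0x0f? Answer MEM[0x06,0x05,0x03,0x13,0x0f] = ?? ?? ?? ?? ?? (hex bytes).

MEM[0x06,0x05,0x03,0x13,0x0f] = 2a cc 4a d2 07

D0: mem[0x14..0x18] <- [fb 2e 4a f2 cc]
D1: mem[0x0f..0x11] <- [9e 16 fb]
D2: mem[0x12..0x17] <- [45 d2 07 31 57 98]
D3: mem[0x02..0x07] <- [2e 4a f2 cc 2a 9e]
D4: mem[0x08..0x0a] <- [4a f2 cc]
D5: mem[0x0e..0x12] <- [d2 07 31 57 98]
query mem[0x06]=0x2a, mem[0x05]=0xcc, mem[0x03]=0x4a, mem[0x13]=0xd2, mem[0x0f]=0x07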